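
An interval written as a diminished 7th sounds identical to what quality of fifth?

doubly augmented

A diminished seventh spans 9 semitones.
A fifth spanning 9 semitones is doubly augmented (the perfect fifth is 7).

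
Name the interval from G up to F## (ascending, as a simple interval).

augmented seventh

The letter names run G→F, a span of 6 letter steps, so the interval is some kind of seventh.
G to F## is 12 semitones. A major seventh is 11, so 12 makes it augmented.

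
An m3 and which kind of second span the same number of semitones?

augmented

A minor third spans 3 semitones.
A second spanning 3 semitones is augmented (the major second is 2).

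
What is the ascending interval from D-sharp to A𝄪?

The letter names run D→A, a span of 4 letter steps, so the interval is some kind of fifth.
D# to A## is 8 semitones. A perfect fifth is 7, so 8 makes it augmented.

augmented fifth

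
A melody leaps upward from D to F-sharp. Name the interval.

major third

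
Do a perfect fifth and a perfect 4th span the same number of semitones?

No

A perfect fifth spans 7 semitones; a perfect fourth spans 5.
The spans differ, so they are not enharmonic equivalents.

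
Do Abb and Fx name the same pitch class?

Abb is pitch class 7; F## is pitch class 7.
All spellings map to pitch class 7, so they are enharmonically equivalent.

Yes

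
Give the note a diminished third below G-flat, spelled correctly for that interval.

E

G down a major third is Eb, so the target letter is E.
From Gb, a diminished third is 2 semitones down: E.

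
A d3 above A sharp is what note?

C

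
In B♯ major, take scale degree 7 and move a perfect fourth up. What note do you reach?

Scale degree 7 of B# major is A##.
A perfect fourth (5 semitones) above A## lands on the letter D, giving D##.

D##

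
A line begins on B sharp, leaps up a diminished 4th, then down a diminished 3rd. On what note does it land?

C##

A diminished fourth up from B# is E (letter E, 4 semitones up).
A diminished third down from E is C## (letter C, 2 semitones down).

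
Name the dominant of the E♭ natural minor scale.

Bb

Degree 5 takes the letter 4 steps above E, which is B.
In natural minor, degree 5 sits 7 semitones above the tonic. Eb + 7 semitones is pitch class 10, spelled on B as Bb.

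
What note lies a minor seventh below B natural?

B down a major seventh is C, so the target letter is C.
From B, a minor seventh is 10 semitones down: C#.

C#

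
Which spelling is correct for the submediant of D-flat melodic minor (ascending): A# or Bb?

Each scale degree takes a distinct letter name. Degree 6 of a scale on D must use the letter B.
Bb and A# are enharmonically the same pitch, but only Bb uses the letter B, so it is the correct spelling here.

Bb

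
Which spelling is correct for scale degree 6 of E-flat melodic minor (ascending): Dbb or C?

C

Each scale degree takes a distinct letter name. Degree 6 of a scale on E must use the letter C.
C and Dbb are enharmonically the same pitch, but only C uses the letter C, so it is the correct spelling here.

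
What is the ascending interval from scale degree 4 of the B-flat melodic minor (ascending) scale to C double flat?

Scale degree 4 of Bb melodic minor (ascending) is Eb.
Eb up to Cbb: letters E→C make it a sixth; 7 semitones makes it diminished.

diminished sixth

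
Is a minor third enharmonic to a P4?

No

A minor third spans 3 semitones; a perfect fourth spans 5.
The spans differ, so they are not enharmonic equivalents.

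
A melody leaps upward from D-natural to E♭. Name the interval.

Counting letters D–E gives a second.
D→Eb = 1 semitone, 1 narrower than the major second (2), so minor.

minor second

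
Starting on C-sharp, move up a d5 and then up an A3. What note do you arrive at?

B#

A diminished fifth up from C# is G (letter G, 6 semitones up).
An augmented third up from G is B# (letter B, 5 semitones up).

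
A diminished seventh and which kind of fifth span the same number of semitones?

doubly augmented

A diminished seventh spans 9 semitones.
A fifth spanning 9 semitones is doubly augmented (the perfect fifth is 7).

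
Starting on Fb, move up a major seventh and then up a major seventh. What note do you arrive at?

D

A major seventh up from Fb is Eb (letter E, 11 semitones up).
A major seventh up from Eb is D (letter D, 11 semitones up).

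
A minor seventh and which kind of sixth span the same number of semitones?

augmented

A minor seventh spans 10 semitones.
A sixth spanning 10 semitones is augmented (the major sixth is 9).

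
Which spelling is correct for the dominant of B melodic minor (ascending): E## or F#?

Each scale degree takes a distinct letter name. Degree 5 of a scale on B must use the letter F.
F# and E## are enharmonically the same pitch, but only F# uses the letter F, so it is the correct spelling here.

F#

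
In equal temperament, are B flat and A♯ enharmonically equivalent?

Bb = pitch class 10 and A# = pitch class 10 — the same pitch class, so they are enharmonic equivalents.

Yes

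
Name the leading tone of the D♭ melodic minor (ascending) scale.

The Db melodic minor (ascending) scale runs Db Eb Fb Gb Ab Bb C.
Degree 7 is C.

C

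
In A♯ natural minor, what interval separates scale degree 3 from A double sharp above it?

augmented sixth

Scale degree 3 of A# natural minor is C#.
C# up to A##: letters C→A make it a sixth; 10 semitones makes it augmented.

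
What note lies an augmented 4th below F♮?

Cb

F down a perfect fourth is C, so the target letter is C.
From F, an augmented fourth is 6 semitones down: Cb.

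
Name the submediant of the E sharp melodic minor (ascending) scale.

C##

Degree 6 takes the letter 5 steps above E, which is C.
In melodic minor (ascending), degree 6 sits 9 semitones above the tonic. E# + 9 semitones is pitch class 2, spelled on C as C##.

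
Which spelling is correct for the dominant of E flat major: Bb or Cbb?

Bb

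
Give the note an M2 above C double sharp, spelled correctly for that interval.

D##

C up a major second is D, so the target letter is D.
From C##, a major second is 2 semitones up: D##.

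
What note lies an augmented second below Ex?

A second below E lands on the letter D.
An augmented second spans 3 semitones, so E## moves to pitch class 3. On the letter D that is D#.

D#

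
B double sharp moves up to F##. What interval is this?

diminished fifth

Counting letters B–C–D–E–F gives a fifth.
B##→F## = 6 semitones, 1 narrower than the perfect fifth (7), so diminished.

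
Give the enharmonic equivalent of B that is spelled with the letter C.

Plain C sits 1 semitone above B, so on the letter C the same pitch needs a flat: Cb.

Cb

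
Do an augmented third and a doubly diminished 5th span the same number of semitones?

Yes

An augmented third spans 5 semitones; a doubly diminished fifth spans 5.
They are enharmonically equivalent.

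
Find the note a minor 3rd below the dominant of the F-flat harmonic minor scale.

Ab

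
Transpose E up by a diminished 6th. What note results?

Cb

E up a major sixth is C#, so the target letter is C.
From E, a diminished sixth is 7 semitones up: Cb.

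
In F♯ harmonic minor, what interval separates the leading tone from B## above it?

augmented fifth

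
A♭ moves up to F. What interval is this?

major sixth

The letter names run A→F, a span of 5 letter steps, so the interval is some kind of sixth.
Ab to F is 9 semitones. A major sixth is 9, so 9 makes it major.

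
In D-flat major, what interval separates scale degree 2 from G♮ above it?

major third

Scale degree 2 of Db major is Eb.
Eb up to G: letters E→G make it a third; 4 semitones makes it major.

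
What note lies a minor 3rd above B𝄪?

B up a major third is D#, so the target letter is D.
From B##, a minor third is 3 semitones up: D##.

D##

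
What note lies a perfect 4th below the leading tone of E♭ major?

The leading tone of Eb major is D.
A perfect fourth (5 semitones) below D lands on the letter A, giving A.

A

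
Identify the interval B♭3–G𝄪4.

The letter names run B→G, a span of 5 letter steps, so the interval is some kind of sixth.
Bb to G## is 11 semitones. A major sixth is 9, so 11 makes it doubly augmented.

doubly augmented sixth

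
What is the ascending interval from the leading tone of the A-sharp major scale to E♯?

minor sixth

The leading tone of A# major is G##.
G## up to E#: letters G→E make it a sixth; 8 semitones makes it minor.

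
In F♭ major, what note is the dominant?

Degree 5 takes the letter 4 steps above F, which is C.
In major, degree 5 sits 7 semitones above the tonic. Fb + 7 semitones is pitch class 11, spelled on C as Cb.

Cb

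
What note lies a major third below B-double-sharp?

B down a major third is G, so the target letter is G.
From B##, a major third is 4 semitones down: G##.

G##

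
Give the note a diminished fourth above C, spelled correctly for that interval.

Fb

A fourth above C lands on the letter F.
A diminished fourth spans 4 semitones, so C moves to pitch class 4. On the letter F that is Fb.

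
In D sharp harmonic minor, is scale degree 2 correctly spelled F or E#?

E#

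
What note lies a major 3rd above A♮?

A third above A lands on the letter C.
A major third spans 4 semitones, so A moves to pitch class 1. On the letter C that is C#.

C#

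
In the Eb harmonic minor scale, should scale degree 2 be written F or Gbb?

F

Each scale degree takes a distinct letter name. Degree 2 of a scale on E must use the letter F.
F and Gbb are enharmonically the same pitch, but only F uses the letter F, so it is the correct spelling here.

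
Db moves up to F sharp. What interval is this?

Counting letters D–E–F gives a third.
Db→F# = 5 semitones, 1 wider than the major third (4), so augmented.

augmented third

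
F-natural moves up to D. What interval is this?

major sixth

Counting letters F–G–A–B–C–D gives a sixth.
F→D = 9 semitones, exactly the major sixth.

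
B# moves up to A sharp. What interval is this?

minor seventh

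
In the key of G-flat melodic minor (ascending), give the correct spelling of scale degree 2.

Ab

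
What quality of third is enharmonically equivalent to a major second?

diminished

A major second spans 2 semitones.
A third spanning 2 semitones is diminished (the major third is 4).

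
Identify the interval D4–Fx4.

The letter names run D→F, a span of 2 letter steps, so the interval is some kind of third.
D to F## is 5 semitones. A major third is 4, so 5 makes it augmented.

augmented third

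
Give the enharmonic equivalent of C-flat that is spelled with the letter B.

B

Cb is pitch class 11. The letter B alone is pitch class 11.
Pitch class 11 on B needs no accidental: B.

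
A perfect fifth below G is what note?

G down a perfect fifth is C, so the target letter is C.
From G, a perfect fifth is 7 semitones down: C.

C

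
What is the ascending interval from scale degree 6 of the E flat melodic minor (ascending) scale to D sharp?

Scale degree 6 of Eb melodic minor (ascending) is C.
C up to D#: letters C→D make it a second; 3 semitones makes it augmented.

augmented second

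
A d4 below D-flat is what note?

A

D down a perfect fourth is A, so the target letter is A.
From Db, a diminished fourth is 4 semitones down: A.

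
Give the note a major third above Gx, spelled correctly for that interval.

B##

G up a major third is B, so the target letter is B.
From G##, a major third is 4 semitones up: B##.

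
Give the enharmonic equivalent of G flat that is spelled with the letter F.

F#

Plain F sits 1 semitone below Gb, so on the letter F the same pitch needs a sharp: F#.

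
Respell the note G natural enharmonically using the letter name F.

F##

G is pitch class 7. The letter F alone is pitch class 5.
To reach pitch class 7 from F requires an offset of +2 semitones, i.e. double sharp: F##.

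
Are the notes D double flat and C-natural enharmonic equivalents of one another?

Dbb = pitch class 0 and C = pitch class 0 — the same pitch class, so they are enharmonic equivalents.

Yes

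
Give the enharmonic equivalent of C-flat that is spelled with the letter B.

B

Cb is pitch class 11. The letter B alone is pitch class 11.
Pitch class 11 on B needs no accidental: B.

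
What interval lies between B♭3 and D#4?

The letter names run B→D, a span of 2 letter steps, so the interval is some kind of third.
Bb to D# is 5 semitones. A major third is 4, so 5 makes it augmented.

augmented third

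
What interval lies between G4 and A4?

major second

The letter names run G→A, a span of 1 letter step, so the interval is some kind of second.
G to A is 2 semitones. A major second is 2, so 2 makes it major.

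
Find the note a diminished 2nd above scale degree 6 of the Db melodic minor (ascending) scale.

Cbb

Scale degree 6 of Db melodic minor (ascending) is Bb.
A diminished second (0 semitones) above Bb lands on the letter C, giving Cbb.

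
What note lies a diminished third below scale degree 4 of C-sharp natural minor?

D##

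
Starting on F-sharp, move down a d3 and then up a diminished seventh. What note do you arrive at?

C#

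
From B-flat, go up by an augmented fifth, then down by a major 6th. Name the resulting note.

An augmented fifth up from Bb is F# (letter F, 8 semitones up).
A major sixth down from F# is A (letter A, 9 semitones down).

A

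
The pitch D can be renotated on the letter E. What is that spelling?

Plain E sits 2 semitones above D, so on the letter E the same pitch needs a double flat: Ebb.

Ebb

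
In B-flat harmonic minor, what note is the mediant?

Db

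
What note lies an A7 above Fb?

E

A seventh above F lands on the letter E.
An augmented seventh spans 12 semitones, so Fb moves to pitch class 4. On the letter E that is E.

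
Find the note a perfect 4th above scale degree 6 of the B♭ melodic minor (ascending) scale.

C

Scale degree 6 of Bb melodic minor (ascending) is G.
A perfect fourth (5 semitones) above G lands on the letter C, giving C.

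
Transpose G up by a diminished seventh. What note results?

Fb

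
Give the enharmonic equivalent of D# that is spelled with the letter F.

Fbb

D# is pitch class 3. The letter F alone is pitch class 5.
To reach pitch class 3 from F requires an offset of -2 semitones, i.e. double flat: Fbb.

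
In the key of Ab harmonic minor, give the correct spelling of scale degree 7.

Degree 7 takes the letter 6 steps above A, which is G.
In harmonic minor, degree 7 sits 11 semitones above the tonic. Ab + 11 semitones is pitch class 7, spelled on G as G.

G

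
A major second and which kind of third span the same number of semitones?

diminished

A major second spans 2 semitones.
A third spanning 2 semitones is diminished (the major third is 4).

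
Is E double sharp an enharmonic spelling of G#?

No

E## is pitch class 6; G# is pitch class 8.
The pitch classes differ (6 vs. 8), so they are not enharmonic equivalents.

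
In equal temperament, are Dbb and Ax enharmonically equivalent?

Two spellings are enharmonically equivalent only if they share a pitch class.
Here Dbb → 0, A## → 11; 0 ≠ 11, so they are not.

No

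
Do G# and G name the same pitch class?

No

Two spellings are enharmonically equivalent only if they share a pitch class.
Here G# → 8, G → 7; 7 ≠ 8, so they are not.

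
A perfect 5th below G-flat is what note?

Cb

G down a perfect fifth is C, so the target letter is C.
From Gb, a perfect fifth is 7 semitones down: Cb.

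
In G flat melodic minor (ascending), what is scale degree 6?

Degree 6 takes the letter 5 steps above G, which is E.
In melodic minor (ascending), degree 6 sits 9 semitones above the tonic. Gb + 9 semitones is pitch class 3, spelled on E as Eb.

Eb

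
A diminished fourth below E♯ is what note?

E down a perfect fourth is B, so the target letter is B.
From E#, a diminished fourth is 4 semitones down: B##.

B##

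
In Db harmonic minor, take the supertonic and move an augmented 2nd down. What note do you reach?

Dbb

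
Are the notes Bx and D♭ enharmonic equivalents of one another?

B## = pitch class 1 and Db = pitch class 1 — the same pitch class, so they are enharmonic equivalents.

Yes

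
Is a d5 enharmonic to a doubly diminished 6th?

Yes

A diminished fifth spans 6 semitones; a doubly diminished sixth spans 6.
They are enharmonically equivalent.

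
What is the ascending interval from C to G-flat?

The letter names run C→G, a span of 4 letter steps, so the interval is some kind of fifth.
C to Gb is 6 semitones. A perfect fifth is 7, so 6 makes it diminished.

diminished fifth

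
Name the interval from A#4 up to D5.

diminished fourth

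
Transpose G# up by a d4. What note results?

C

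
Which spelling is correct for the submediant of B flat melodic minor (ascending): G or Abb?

Each scale degree takes a distinct letter name. Degree 6 of a scale on B must use the letter G.
G and Abb are enharmonically the same pitch, but only G uses the letter G, so it is the correct spelling here.

G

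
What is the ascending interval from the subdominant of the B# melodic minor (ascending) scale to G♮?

diminished third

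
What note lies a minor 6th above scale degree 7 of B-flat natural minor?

Scale degree 7 of Bb natural minor is Ab.
A minor sixth (8 semitones) above Ab lands on the letter F, giving Fb.

Fb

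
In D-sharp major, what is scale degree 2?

Degree 2 takes the letter 1 step above D, which is E.
In major, degree 2 sits 2 semitones above the tonic. D# + 2 semitones is pitch class 5, spelled on E as E#.

E#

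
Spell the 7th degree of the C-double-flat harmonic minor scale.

Bbb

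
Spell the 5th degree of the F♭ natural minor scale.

Degree 5 takes the letter 4 steps above F, which is C.
In natural minor, degree 5 sits 7 semitones above the tonic. Fb + 7 semitones is pitch class 11, spelled on C as Cb.

Cb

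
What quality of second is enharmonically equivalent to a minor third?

augmented

A minor third spans 3 semitones.
A second spanning 3 semitones is augmented (the major second is 2).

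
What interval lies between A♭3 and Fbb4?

diminished sixth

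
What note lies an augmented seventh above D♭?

D up a major seventh is C#, so the target letter is C.
From Db, an augmented seventh is 12 semitones up: C#.

C#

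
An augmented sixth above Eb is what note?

C#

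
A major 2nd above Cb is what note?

Db

A second above C lands on the letter D.
A major second spans 2 semitones, so Cb moves to pitch class 1. On the letter D that is Db.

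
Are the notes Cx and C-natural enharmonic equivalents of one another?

No

C## is pitch class 2; C is pitch class 0.
The pitch classes differ (2 vs. 0), so they are not enharmonic equivalents.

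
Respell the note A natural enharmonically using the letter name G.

A is pitch class 9. The letter G alone is pitch class 7.
To reach pitch class 9 from G requires an offset of +2 semitones, i.e. double sharp: G##.

G##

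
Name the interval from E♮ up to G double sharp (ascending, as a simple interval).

augmented third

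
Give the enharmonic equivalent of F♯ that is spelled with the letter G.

F# is pitch class 6. The letter G alone is pitch class 7.
To reach pitch class 6 from G requires an offset of -1 semitone, i.e. flat: Gb.

Gb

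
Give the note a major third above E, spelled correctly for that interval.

G#

E up a major third is G#, so the target letter is G.
From E, a major third is 4 semitones up: G#.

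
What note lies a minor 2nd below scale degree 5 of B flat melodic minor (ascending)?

E

Scale degree 5 of Bb melodic minor (ascending) is F.
A minor second (1 semitone) below F lands on the letter E, giving E.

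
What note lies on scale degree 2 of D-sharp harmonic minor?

The D# harmonic minor scale runs D# E# F# G# A# B C##.
Degree 2 is E#.

E#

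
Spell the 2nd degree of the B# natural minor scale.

Degree 2 takes the letter 1 step above B, which is C.
In natural minor, degree 2 sits 2 semitones above the tonic. B# + 2 semitones is pitch class 2, spelled on C as C##.

C##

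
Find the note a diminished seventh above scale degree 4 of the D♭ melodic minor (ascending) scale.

Scale degree 4 of Db melodic minor (ascending) is Gb.
A diminished seventh (9 semitones) above Gb lands on the letter F, giving Fbb.

Fbb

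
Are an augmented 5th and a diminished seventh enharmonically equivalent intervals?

An augmented fifth spans 8 semitones; a diminished seventh spans 9.
The spans differ, so they are not enharmonic equivalents.

No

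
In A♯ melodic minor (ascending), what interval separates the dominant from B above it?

The dominant of A# melodic minor (ascending) is E#.
E# up to B: letters E→B make it a fifth; 6 semitones makes it diminished.

diminished fifth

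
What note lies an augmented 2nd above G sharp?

A##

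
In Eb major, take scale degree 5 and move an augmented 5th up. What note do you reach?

F#

Scale degree 5 of Eb major is Bb.
An augmented fifth (8 semitones) above Bb lands on the letter F, giving F#.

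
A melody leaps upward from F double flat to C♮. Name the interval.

The letter names run F→C, a span of 4 letter steps, so the interval is some kind of fifth.
Fbb to C is 9 semitones. A perfect fifth is 7, so 9 makes it doubly augmented.

doubly augmented fifth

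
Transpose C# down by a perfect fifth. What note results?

F#

A fifth below C lands on the letter F.
A perfect fifth spans 7 semitones, so C# moves to pitch class 6. On the letter F that is F#.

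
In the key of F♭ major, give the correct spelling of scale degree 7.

Degree 7 takes the letter 6 steps above F, which is E.
In major, degree 7 sits 11 semitones above the tonic. Fb + 11 semitones is pitch class 3, spelled on E as Eb.

Eb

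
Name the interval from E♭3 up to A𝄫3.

diminished fourth

Counting letters E–F–G–A gives a fourth.
Eb→Abb = 4 semitones, 1 narrower than the perfect fourth (5), so diminished.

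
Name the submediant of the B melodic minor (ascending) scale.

G#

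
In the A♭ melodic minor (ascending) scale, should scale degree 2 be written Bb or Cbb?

Bb

Each scale degree takes a distinct letter name. Degree 2 of a scale on A must use the letter B.
Bb and Cbb are enharmonically the same pitch, but only Bb uses the letter B, so it is the correct spelling here.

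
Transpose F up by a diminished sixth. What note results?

F up a major sixth is D, so the target letter is D.
From F, a diminished sixth is 7 semitones up: Dbb.

Dbb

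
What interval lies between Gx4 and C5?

doubly diminished fourth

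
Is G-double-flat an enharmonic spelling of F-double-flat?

Two spellings are enharmonically equivalent only if they share a pitch class.
Here Gbb → 5, Fbb → 3; 3 ≠ 5, so they are not.

No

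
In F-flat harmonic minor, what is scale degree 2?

Gb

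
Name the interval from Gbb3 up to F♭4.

major seventh

The letter names run G→F, a span of 6 letter steps, so the interval is some kind of seventh.
Gbb to Fb is 11 semitones. A major seventh is 11, so 11 makes it major.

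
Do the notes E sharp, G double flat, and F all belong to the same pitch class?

Yes

E# = pitch class 5 and Gbb = pitch class 5 and F = pitch class 5 — the same pitch class, so they are enharmonic equivalents.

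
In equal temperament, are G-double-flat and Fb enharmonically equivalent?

No

Gbb is pitch class 5; Fb is pitch class 4.
The pitch classes differ (5 vs. 4), so they are not enharmonic equivalents.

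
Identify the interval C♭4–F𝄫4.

Counting letters C–D–E–F gives a fourth.
Cb→Fbb = 4 semitones, 1 narrower than the perfect fourth (5), so diminished.

diminished fourth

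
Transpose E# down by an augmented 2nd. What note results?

D

A second below E lands on the letter D.
An augmented second spans 3 semitones, so E# moves to pitch class 2. On the letter D that is D.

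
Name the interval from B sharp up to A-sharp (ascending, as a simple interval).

minor seventh

Counting letters B–C–D–E–F–G–A gives a seventh.
B#→A# = 10 semitones, 1 narrower than the major seventh (11), so minor.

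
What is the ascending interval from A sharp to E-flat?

Counting letters A–B–C–D–E gives a fifth.
A#→Eb = 5 semitones, 2 narrower than the perfect fifth (7), so doubly diminished.

doubly diminished fifth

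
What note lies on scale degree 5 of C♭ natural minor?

Gb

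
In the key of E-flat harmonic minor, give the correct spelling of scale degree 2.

Degree 2 takes the letter 1 step above E, which is F.
In harmonic minor, degree 2 sits 2 semitones above the tonic. Eb + 2 semitones is pitch class 5, spelled on F as F.

F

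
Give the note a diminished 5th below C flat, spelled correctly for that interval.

F

A fifth below C lands on the letter F.
A diminished fifth spans 6 semitones, so Cb moves to pitch class 5. On the letter F that is F.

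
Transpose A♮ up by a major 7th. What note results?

A up a major seventh is G#, so the target letter is G.
From A, a major seventh is 11 semitones up: G#.

G#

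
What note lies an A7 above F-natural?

A seventh above F lands on the letter E.
An augmented seventh spans 12 semitones, so F moves to pitch class 5. On the letter E that is E#.

E#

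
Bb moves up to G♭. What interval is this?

minor sixth

The letter names run B→G, a span of 5 letter steps, so the interval is some kind of sixth.
Bb to Gb is 8 semitones. A major sixth is 9, so 8 makes it minor.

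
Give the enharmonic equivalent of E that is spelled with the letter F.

Fb

E is pitch class 4. The letter F alone is pitch class 5.
To reach pitch class 4 from F requires an offset of -1 semitone, i.e. flat: Fb.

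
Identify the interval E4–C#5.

Counting letters E–F–G–A–B–C gives a sixth.
E→C# = 9 semitones, exactly the major sixth.

major sixth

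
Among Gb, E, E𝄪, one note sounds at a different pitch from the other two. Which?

E

In 12-tone equal temperament, enharmonic equivalents share a pitch class. Gb is pitch class 6; E is pitch class 4; E## is pitch class 6.
Gb and E## share pitch class 6, while E is pitch class 4.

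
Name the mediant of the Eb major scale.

G

The Eb major scale runs Eb F G Ab Bb C D.
Degree 3 is G.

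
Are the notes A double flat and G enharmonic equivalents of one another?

Abb is pitch class 7; G is pitch class 7.
All spellings map to pitch class 7, so they are enharmonically equivalent.

Yes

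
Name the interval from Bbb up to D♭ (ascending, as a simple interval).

Counting letters B–C–D gives a third.
Bbb→Db = 4 semitones, exactly the major third.

major third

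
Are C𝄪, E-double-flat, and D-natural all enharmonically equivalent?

Yes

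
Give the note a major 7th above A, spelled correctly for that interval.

A up a major seventh is G#, so the target letter is G.
From A, a major seventh is 11 semitones up: G#.

G#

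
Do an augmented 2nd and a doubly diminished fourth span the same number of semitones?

Yes

An augmented second spans 3 semitones; a doubly diminished fourth spans 3.
They are enharmonically equivalent.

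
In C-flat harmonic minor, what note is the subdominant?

Fb

The Cb harmonic minor scale runs Cb Db Ebb Fb Gb Abb Bb.
Degree 4 is Fb.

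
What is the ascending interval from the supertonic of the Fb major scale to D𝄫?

diminished fifth

The supertonic of Fb major is Gb.
Gb up to Dbb: letters G→D make it a fifth; 6 semitones makes it diminished.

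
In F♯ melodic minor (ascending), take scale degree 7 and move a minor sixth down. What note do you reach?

Scale degree 7 of F# melodic minor (ascending) is E#.
A minor sixth (8 semitones) below E# lands on the letter G, giving G##.

G##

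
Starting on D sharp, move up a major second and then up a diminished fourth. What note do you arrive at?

A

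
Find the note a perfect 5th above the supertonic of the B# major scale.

G##

The supertonic of B# major is C##.
A perfect fifth (7 semitones) above C## lands on the letter G, giving G##.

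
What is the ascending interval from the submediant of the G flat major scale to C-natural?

The submediant of Gb major is Eb.
Eb up to C: letters E→C make it a sixth; 9 semitones makes it major.

major sixth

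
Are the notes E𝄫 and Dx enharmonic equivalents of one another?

Ebb is pitch class 2; D## is pitch class 4.
The pitch classes differ (2 vs. 4), so they are not enharmonic equivalents.

No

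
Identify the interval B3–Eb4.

Counting letters B–C–D–E gives a fourth.
B→Eb = 4 semitones, 1 narrower than the perfect fourth (5), so diminished.

diminished fourth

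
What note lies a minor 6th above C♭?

C up a major sixth is A, so the target letter is A.
From Cb, a minor sixth is 8 semitones up: Abb.

Abb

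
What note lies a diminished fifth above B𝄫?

A fifth above B lands on the letter F.
A diminished fifth spans 6 semitones, so Bbb moves to pitch class 3. On the letter F that is Fbb.

Fbb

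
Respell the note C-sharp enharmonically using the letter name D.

Plain D sits 1 semitone above C#, so on the letter D the same pitch needs a flat: Db.

Db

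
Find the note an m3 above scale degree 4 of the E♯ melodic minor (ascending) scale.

C#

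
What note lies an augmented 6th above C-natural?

A#

A sixth above C lands on the letter A.
An augmented sixth spans 10 semitones, so C moves to pitch class 10. On the letter A that is A#.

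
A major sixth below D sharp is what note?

F#

D down a major sixth is F, so the target letter is F.
From D#, a major sixth is 9 semitones down: F#.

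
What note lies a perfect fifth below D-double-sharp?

G##

D down a perfect fifth is G, so the target letter is G.
From D##, a perfect fifth is 7 semitones down: G##.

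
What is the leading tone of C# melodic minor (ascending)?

B#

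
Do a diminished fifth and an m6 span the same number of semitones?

No

A diminished fifth spans 6 semitones; a minor sixth spans 8.
The spans differ, so they are not enharmonic equivalents.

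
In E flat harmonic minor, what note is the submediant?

Cb

Degree 6 takes the letter 5 steps above E, which is C.
In harmonic minor, degree 6 sits 8 semitones above the tonic. Eb + 8 semitones is pitch class 11, spelled on C as Cb.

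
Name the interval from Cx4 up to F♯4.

Counting letters C–D–E–F gives a fourth.
C##→F# = 4 semitones, 1 narrower than the perfect fourth (5), so diminished.

diminished fourth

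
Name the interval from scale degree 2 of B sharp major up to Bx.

Scale degree 2 of B# major is C##.
C## up to B##: letters C→B make it a seventh; 11 semitones makes it major.

major seventh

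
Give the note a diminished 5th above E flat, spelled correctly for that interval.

A fifth above E lands on the letter B.
A diminished fifth spans 6 semitones, so Eb moves to pitch class 9. On the letter B that is Bbb.

Bbb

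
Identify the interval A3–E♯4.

Counting letters A–B–C–D–E gives a fifth.
A→E# = 8 semitones, 1 wider than the perfect fifth (7), so augmented.

augmented fifth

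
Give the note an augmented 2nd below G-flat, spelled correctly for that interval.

G down a major second is F, so the target letter is F.
From Gb, an augmented second is 3 semitones down: Fbb.

Fbb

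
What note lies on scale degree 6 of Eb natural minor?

Cb

The Eb natural minor scale runs Eb F Gb Ab Bb Cb Db.
Degree 6 is Cb.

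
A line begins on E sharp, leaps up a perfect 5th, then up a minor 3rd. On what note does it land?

D#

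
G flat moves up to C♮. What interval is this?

augmented fourth

The letter names run G→C, a span of 3 letter steps, so the interval is some kind of fourth.
Gb to C is 6 semitones. A perfect fourth is 5, so 6 makes it augmented.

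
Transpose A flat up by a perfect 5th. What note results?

Eb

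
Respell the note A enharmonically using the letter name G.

A is pitch class 9. The letter G alone is pitch class 7.
To reach pitch class 9 from G requires an offset of +2 semitones, i.e. double sharp: G##.

G##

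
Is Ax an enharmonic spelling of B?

A## is pitch class 11; B is pitch class 11.
All spellings map to pitch class 11, so they are enharmonically equivalent.

Yes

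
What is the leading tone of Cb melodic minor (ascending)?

The Cb melodic minor (ascending) scale runs Cb Db Ebb Fb Gb Ab Bb.
Degree 7 is Bb.

Bb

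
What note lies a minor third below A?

F#

A down a major third is F, so the target letter is F.
From A, a minor third is 3 semitones down: F#.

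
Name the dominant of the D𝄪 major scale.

Degree 5 takes the letter 4 steps above D, which is A.
In major, degree 5 sits 7 semitones above the tonic. D## + 7 semitones is pitch class 11, spelled on A as A##.

A##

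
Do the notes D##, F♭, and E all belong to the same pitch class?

Yes

D## is pitch class 4; Fb is pitch class 4; E is pitch class 4.
All spellings map to pitch class 4, so they are enharmonically equivalent.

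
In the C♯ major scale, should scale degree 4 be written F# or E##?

Each scale degree takes a distinct letter name. Degree 4 of a scale on C must use the letter F.
F# and E## are enharmonically the same pitch, but only F# uses the letter F, so it is the correct spelling here.

F#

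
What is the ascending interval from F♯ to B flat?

The letter names run F→B, a span of 3 letter steps, so the interval is some kind of fourth.
F# to Bb is 4 semitones. A perfect fourth is 5, so 4 makes it diminished.

diminished fourth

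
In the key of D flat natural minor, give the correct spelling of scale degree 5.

Ab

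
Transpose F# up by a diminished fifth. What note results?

A fifth above F lands on the letter C.
A diminished fifth spans 6 semitones, so F# moves to pitch class 0. On the letter C that is C.

C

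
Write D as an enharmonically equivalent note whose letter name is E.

Plain E sits 2 semitones above D, so on the letter E the same pitch needs a double flat: Ebb.

Ebb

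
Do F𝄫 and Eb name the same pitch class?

Fbb = pitch class 3 and Eb = pitch class 3 — the same pitch class, so they are enharmonic equivalents.

Yes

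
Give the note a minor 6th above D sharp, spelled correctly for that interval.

B

D up a major sixth is B, so the target letter is B.
From D#, a minor sixth is 8 semitones up: B.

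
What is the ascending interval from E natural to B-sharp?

augmented fifth

The letter names run E→B, a span of 4 letter steps, so the interval is some kind of fifth.
E to B# is 8 semitones. A perfect fifth is 7, so 8 makes it augmented.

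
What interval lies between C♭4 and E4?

Counting letters C–D–E gives a third.
Cb→E = 5 semitones, 1 wider than the major third (4), so augmented.

augmented third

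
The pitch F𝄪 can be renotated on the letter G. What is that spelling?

G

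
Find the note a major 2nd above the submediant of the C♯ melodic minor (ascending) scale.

The submediant of C# melodic minor (ascending) is A#.
A major second (2 semitones) above A# lands on the letter B, giving B#.

B#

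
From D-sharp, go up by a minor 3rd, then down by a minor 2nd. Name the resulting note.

A minor third up from D# is F# (letter F, 3 semitones up).
A minor second down from F# is E# (letter E, 1 semitone down).

E#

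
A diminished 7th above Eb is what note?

A seventh above E lands on the letter D.
A diminished seventh spans 9 semitones, so Eb moves to pitch class 0. On the letter D that is Dbb.

Dbb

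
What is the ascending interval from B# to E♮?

The letter names run B→E, a span of 3 letter steps, so the interval is some kind of fourth.
B# to E is 4 semitones. A perfect fourth is 5, so 4 makes it diminished.

diminished fourth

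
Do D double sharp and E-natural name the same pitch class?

Yes

D## is pitch class 4; E is pitch class 4.
All spellings map to pitch class 4, so they are enharmonically equivalent.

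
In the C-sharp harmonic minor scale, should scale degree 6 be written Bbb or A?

Each scale degree takes a distinct letter name. Degree 6 of a scale on C must use the letter A.
A and Bbb are enharmonically the same pitch, but only A uses the letter A, so it is the correct spelling here.

A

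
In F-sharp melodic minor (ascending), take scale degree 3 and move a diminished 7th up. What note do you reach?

Scale degree 3 of F# melodic minor (ascending) is A.
A diminished seventh (9 semitones) above A lands on the letter G, giving Gb.

Gb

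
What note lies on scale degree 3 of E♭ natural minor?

The Eb natural minor scale runs Eb F Gb Ab Bb Cb Db.
Degree 3 is Gb.

Gb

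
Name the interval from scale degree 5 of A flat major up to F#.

augmented second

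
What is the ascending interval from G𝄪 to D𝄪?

Counting letters G–A–B–C–D gives a fifth.
G##→D## = 7 semitones, exactly the perfect fifth.

perfect fifth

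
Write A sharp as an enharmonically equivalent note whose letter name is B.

Plain B sits 1 semitone above A#, so on the letter B the same pitch needs a flat: Bb.

Bb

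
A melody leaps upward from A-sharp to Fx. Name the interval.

Counting letters A–B–C–D–E–F gives a sixth.
A#→F## = 9 semitones, exactly the major sixth.

major sixth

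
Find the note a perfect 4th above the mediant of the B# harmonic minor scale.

The mediant of B# harmonic minor is D#.
A perfect fourth (5 semitones) above D# lands on the letter G, giving G#.

G#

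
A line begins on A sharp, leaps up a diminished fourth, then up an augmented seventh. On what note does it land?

C##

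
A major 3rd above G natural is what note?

B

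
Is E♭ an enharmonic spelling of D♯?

Eb = pitch class 3 and D# = pitch class 3 — the same pitch class, so they are enharmonic equivalents.

Yes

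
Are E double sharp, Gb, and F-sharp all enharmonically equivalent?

Yes

E## is pitch class 6; Gb is pitch class 6; F# is pitch class 6.
All spellings map to pitch class 6, so they are enharmonically equivalent.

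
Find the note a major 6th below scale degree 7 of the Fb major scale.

Gb

Scale degree 7 of Fb major is Eb.
A major sixth (9 semitones) below Eb lands on the letter G, giving Gb.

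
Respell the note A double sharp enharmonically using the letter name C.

Plain C sits 1 semitone above A##, so on the letter C the same pitch needs a flat: Cb.

Cb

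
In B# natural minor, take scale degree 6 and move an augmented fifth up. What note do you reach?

D##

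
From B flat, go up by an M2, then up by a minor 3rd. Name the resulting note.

A major second up from Bb is C (letter C, 2 semitones up).
A minor third up from C is Eb (letter E, 3 semitones up).

Eb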